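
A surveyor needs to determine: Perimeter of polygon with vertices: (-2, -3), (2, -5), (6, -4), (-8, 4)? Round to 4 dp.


Sides: (-2, -3)->(2, -5): sqrt(20) = 4.472136, (2, -5)->(6, -4): sqrt(17) = 4.123106, (6, -4)->(-8, 4): sqrt(260) = 16.124515, (-8, 4)->(-2, -3): sqrt(85) = 9.219544
Sum = 33.939301
Perimeter = 33.9393

33.9393


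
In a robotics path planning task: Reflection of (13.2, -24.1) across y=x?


Reflection over y=x: (x,y) -> (y,x)
(13.2, -24.1) -> (-24.1, 13.2)

(-24.1, 13.2)


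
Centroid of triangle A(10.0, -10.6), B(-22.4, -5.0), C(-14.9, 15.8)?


Centroid = ((x_A+x_B+x_C)/3, (y_A+y_B+y_C)/3)
= ((10+(-22.4)+(-14.9))/3, ((-10.6)+(-5)+15.8)/3)
= (-9.1, 0.0667)

(-9.1, 0.0667)


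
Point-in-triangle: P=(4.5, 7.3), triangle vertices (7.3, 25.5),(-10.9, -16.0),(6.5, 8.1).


Cross products: AB x AP = 215.04, BC x BP = 34.28, CA x CP = 34.16
All same sign? yes

Yes, inside


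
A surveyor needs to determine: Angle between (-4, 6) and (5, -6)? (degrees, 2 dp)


u.v = -56, |u| = sqrt(52) = 7.2111, |v| = sqrt(61) = 7.8102
cos(theta) = u.v/(|u||v|) = -56/sqrt(3172) = -0.994309
theta = acos(-0.994309) = 173.88 degrees

173.88 degrees


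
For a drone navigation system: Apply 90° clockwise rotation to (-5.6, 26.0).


90° CW: (x,y) -> (y, -x)
(-5.6,26) -> (26, 5.6)

(26, 5.6)


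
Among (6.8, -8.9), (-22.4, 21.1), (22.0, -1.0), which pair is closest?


d(P0,P1) = 41.8645, d(P0,P2) = 17.1304, d(P1,P2) = 49.5961
Closest: P0 and P2

Closest pair: (6.8, -8.9) and (22.0, -1.0), distance = 17.1304


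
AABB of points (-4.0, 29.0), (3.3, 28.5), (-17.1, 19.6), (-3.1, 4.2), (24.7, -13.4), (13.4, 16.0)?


x range: [-17.1, 24.7]
y range: [-13.4, 29]
Bounding box: (-17.1,-13.4) to (24.7,29)

(-17.1,-13.4) to (24.7,29)


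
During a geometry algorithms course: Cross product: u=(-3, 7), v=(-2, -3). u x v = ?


u x v = u_x*v_y - u_y*v_x = (-3)*(-3) - 7*(-2)
= 9 - (-14) = 23

23


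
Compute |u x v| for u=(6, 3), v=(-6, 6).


|u x v| = |6*6 - 3*(-6)|
= |36 - (-18)| = 54

54


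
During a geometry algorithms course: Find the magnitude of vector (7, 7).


|u| = sqrt(7^2 + 7^2) = sqrt(98) = 9.8995

9.8995


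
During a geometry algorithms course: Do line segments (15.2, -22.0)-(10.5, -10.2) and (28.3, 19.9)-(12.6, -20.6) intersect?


Cross products: d1=127.28, d2=-248.33, d3=-351.51, d4=24.1
d1*d2 < 0 and d3*d4 < 0? yes

Yes, they intersect


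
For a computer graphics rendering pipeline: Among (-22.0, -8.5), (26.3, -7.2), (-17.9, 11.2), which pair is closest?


d(P0,P1) = 48.3175, d(P0,P2) = 20.1221, d(P1,P2) = 47.8769
Closest: P0 and P2

Closest pair: (-22.0, -8.5) and (-17.9, 11.2), distance = 20.1221


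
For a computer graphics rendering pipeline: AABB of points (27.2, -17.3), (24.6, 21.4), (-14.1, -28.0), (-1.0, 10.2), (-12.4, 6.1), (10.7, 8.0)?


x range: [-14.1, 27.2]
y range: [-28, 21.4]
Bounding box: (-14.1,-28) to (27.2,21.4)

(-14.1,-28) to (27.2,21.4)


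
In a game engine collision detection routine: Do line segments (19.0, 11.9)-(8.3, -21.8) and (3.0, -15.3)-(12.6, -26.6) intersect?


Cross products: d1=441.92, d2=-2.51, d3=-248.16, d4=196.27
d1*d2 < 0 and d3*d4 < 0? yes

Yes, they intersect


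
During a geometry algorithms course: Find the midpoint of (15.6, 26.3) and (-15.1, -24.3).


M = ((15.6+(-15.1))/2, (26.3+(-24.3))/2)
= (0.25, 1)

(0.25, 1)


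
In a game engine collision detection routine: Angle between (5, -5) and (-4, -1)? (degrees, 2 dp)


u.v = -15, |u| = sqrt(50) = 7.0711, |v| = sqrt(17) = 4.1231
cos(theta) = u.v/(|u||v|) = -15/sqrt(850) = -0.514496
theta = acos(-0.514496) = 120.96 degrees

120.96 degrees


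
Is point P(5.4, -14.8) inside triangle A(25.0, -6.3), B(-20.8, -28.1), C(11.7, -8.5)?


Cross products: AB x AP = -37.98, BC x BP = -81.27, CA x CP = -69.93
All same sign? yes

Yes, inside


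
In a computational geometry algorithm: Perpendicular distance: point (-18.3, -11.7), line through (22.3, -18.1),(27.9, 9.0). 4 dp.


|cross product| = 1136.1
|line direction| = sqrt(765.77) = 27.6725
Distance = 1136.1/sqrt(765.77) = 41.0551

41.0551


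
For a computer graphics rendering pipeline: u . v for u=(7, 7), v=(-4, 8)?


u . v = u_x*v_x + u_y*v_y = 7*(-4) + 7*8
= (-28) + 56 = 28

28


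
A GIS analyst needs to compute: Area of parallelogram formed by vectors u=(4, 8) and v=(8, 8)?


|u x v| = |4*8 - 8*8|
= |32 - 64| = 32

32


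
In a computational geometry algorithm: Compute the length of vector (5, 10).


|u| = sqrt(5^2 + 10^2) = sqrt(125) = 11.1803

11.1803


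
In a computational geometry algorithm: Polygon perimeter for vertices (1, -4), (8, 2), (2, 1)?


Sides: (1, -4)->(8, 2): sqrt(85) = 9.219544, (8, 2)->(2, 1): sqrt(37) = 6.082763, (2, 1)->(1, -4): sqrt(26) = 5.09902
Sum = 20.401327
Perimeter = 20.4013

20.4013


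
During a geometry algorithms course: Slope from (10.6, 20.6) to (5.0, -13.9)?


slope = (y2-y1)/(x2-x1) = ((-13.9)-20.6)/(5-10.6) = (-34.5)/(-5.6) = 6.1607

6.1607


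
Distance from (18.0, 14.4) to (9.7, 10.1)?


dx=-8.3, dy=-4.3
d^2 = (-8.3)^2 + (-4.3)^2 = 87.38
d = sqrt(87.38) = 9.3477

9.3477


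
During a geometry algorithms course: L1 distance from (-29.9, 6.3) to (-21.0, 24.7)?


|(-29.9)-(-21)| + |6.3-24.7| = 8.9 + 18.4 = 27.3

27.3


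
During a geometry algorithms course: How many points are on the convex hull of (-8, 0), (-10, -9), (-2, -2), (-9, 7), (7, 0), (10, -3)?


Convex hull vertices (CCW): (-10, -9), (10, -3), (7, 0), (-9, 7)
Count = 4

4


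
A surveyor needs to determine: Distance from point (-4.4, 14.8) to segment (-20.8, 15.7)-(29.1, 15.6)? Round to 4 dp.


Project P onto AB: t = 0.3287 (clamped to [0,1])
Closest point on segment: (-4.3983, 15.6671)
Distance: 0.8671

0.8671


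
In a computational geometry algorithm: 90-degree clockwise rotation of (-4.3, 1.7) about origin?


90° CW: (x,y) -> (y, -x)
(-4.3,1.7) -> (1.7, 4.3)

(1.7, 4.3)


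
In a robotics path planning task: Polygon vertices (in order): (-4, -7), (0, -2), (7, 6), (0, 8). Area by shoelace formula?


Shoelace sum: ((-4)*(-2) - 0*(-7)) + (0*6 - 7*(-2)) + (7*8 - 0*6) + (0*(-7) - (-4)*8)
= 110
Area = |110|/2 = 55

55


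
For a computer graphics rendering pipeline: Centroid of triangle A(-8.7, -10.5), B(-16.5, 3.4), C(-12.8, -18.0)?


Centroid = ((x_A+x_B+x_C)/3, (y_A+y_B+y_C)/3)
= (((-8.7)+(-16.5)+(-12.8))/3, ((-10.5)+3.4+(-18))/3)
= (-12.6667, -8.3667)

(-12.6667, -8.3667)


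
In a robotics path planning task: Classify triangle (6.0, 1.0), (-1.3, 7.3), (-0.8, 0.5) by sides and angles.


Side lengths squared: AB^2=92.98, BC^2=46.49, CA^2=46.49
Sorted: [46.49, 46.49, 92.98]
By sides: Isosceles, By angles: Right

Isosceles, Right


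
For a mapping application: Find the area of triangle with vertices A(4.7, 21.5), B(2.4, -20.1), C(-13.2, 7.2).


Area = |x_A(y_B-y_C) + x_B(y_C-y_A) + x_C(y_A-y_B)|/2
= |(-128.31) + (-34.32) + (-549.12)|/2
= 711.75/2 = 355.875

355.875


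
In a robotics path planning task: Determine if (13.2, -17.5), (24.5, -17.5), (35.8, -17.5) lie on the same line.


Cross product: (24.5-13.2)*((-17.5)-(-17.5)) - ((-17.5)-(-17.5))*(35.8-13.2)
= 0

Yes, collinear


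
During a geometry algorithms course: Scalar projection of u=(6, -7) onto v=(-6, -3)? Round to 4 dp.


u.v = -15, |v| = sqrt(45) = 6.7082
Scalar projection = u.v / |v| = -15 / sqrt(45) = -2.2361

-2.2361


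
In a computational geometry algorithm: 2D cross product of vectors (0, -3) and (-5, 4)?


u x v = u_x*v_y - u_y*v_x = 0*4 - (-3)*(-5)
= 0 - 15 = -15

-15


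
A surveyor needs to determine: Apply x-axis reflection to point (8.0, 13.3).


Reflection over x-axis: (x,y) -> (x,-y)
(8, 13.3) -> (8, -13.3)

(8, -13.3)


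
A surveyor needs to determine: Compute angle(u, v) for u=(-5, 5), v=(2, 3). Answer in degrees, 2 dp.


u.v = 5, |u| = sqrt(50) = 7.0711, |v| = sqrt(13) = 3.6056
cos(theta) = u.v/(|u||v|) = 5/sqrt(650) = 0.196116
theta = acos(0.196116) = 78.69 degrees

78.69 degrees


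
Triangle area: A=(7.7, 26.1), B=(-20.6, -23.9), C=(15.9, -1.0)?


Area = |x_A(y_B-y_C) + x_B(y_C-y_A) + x_C(y_A-y_B)|/2
= |(-176.33) + 558.26 + 795|/2
= 1176.93/2 = 588.465

588.465


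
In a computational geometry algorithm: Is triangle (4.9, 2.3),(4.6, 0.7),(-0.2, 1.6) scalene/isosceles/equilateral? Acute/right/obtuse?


Side lengths squared: AB^2=2.65, BC^2=23.85, CA^2=26.5
Sorted: [2.65, 23.85, 26.5]
By sides: Scalene, By angles: Right

Scalene, Right


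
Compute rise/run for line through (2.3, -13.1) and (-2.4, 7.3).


slope = (y2-y1)/(x2-x1) = (7.3-(-13.1))/((-2.4)-2.3) = 20.4/(-4.7) = -4.3404

-4.3404


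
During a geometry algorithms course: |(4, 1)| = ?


|u| = sqrt(4^2 + 1^2) = sqrt(17) = 4.1231

4.1231


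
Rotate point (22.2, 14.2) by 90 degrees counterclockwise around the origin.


90° CCW: (x,y) -> (-y, x)
(22.2,14.2) -> (-14.2, 22.2)

(-14.2, 22.2)


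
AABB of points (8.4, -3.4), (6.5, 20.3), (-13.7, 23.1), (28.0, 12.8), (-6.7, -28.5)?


x range: [-13.7, 28]
y range: [-28.5, 23.1]
Bounding box: (-13.7,-28.5) to (28,23.1)

(-13.7,-28.5) to (28,23.1)


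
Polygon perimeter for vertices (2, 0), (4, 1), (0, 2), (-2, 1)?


Sides: (2, 0)->(4, 1): sqrt(5) = 2.236068, (4, 1)->(0, 2): sqrt(17) = 4.123106, (0, 2)->(-2, 1): sqrt(5) = 2.236068, (-2, 1)->(2, 0): sqrt(17) = 4.123106
Sum = 12.718348
Perimeter = 12.7183

12.7183


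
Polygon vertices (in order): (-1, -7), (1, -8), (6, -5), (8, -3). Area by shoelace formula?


Shoelace sum: ((-1)*(-8) - 1*(-7)) + (1*(-5) - 6*(-8)) + (6*(-3) - 8*(-5)) + (8*(-7) - (-1)*(-3))
= 21
Area = |21|/2 = 10.5

10.5


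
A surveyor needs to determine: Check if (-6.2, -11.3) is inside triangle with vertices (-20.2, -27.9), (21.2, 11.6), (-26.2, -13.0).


Cross products: AB x AP = 134.24, BC x BP = 411.42, CA x CP = 308.2
All same sign? yes

Yes, inside


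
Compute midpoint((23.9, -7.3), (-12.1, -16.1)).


M = ((23.9+(-12.1))/2, ((-7.3)+(-16.1))/2)
= (5.9, -11.7)

(5.9, -11.7)


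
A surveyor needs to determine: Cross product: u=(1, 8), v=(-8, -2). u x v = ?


u x v = u_x*v_y - u_y*v_x = 1*(-2) - 8*(-8)
= (-2) - (-64) = 62

62


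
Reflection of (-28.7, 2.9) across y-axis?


Reflection over y-axis: (x,y) -> (-x,y)
(-28.7, 2.9) -> (28.7, 2.9)

(28.7, 2.9)


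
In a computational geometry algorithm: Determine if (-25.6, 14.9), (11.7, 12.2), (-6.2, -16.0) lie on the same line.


Cross product: (11.7-(-25.6))*((-16)-14.9) - (12.2-14.9)*((-6.2)-(-25.6))
= -1100.19

No, not collinear


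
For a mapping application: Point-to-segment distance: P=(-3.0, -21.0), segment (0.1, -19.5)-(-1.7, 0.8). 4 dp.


Project P onto AB: t = 0 (clamped to [0,1])
Closest point on segment: (0.1, -19.5)
Distance: 3.4438

3.4438


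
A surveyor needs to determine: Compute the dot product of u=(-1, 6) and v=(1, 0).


u . v = u_x*v_x + u_y*v_y = (-1)*1 + 6*0
= (-1) + 0 = -1

-1


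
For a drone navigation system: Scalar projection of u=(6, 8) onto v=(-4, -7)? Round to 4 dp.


u.v = -80, |v| = sqrt(65) = 8.0623
Scalar projection = u.v / |v| = -80 / sqrt(65) = -9.9228

-9.9228


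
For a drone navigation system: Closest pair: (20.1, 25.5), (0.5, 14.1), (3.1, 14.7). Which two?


d(P0,P1) = 22.6742, d(P0,P2) = 20.1405, d(P1,P2) = 2.6683
Closest: P1 and P2

Closest pair: (0.5, 14.1) and (3.1, 14.7), distance = 2.6683


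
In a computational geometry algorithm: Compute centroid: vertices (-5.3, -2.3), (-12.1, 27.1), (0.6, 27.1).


Centroid = ((x_A+x_B+x_C)/3, (y_A+y_B+y_C)/3)
= (((-5.3)+(-12.1)+0.6)/3, ((-2.3)+27.1+27.1)/3)
= (-5.6, 17.3)

(-5.6, 17.3)


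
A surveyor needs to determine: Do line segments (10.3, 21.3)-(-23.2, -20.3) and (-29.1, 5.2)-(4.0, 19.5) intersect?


Cross products: d1=-30.51, d2=-928.42, d3=-1099.69, d4=-201.78
d1*d2 < 0 and d3*d4 < 0? no

No, they don't intersect


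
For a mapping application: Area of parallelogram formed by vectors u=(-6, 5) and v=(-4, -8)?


|u x v| = |(-6)*(-8) - 5*(-4)|
= |48 - (-20)| = 68

68


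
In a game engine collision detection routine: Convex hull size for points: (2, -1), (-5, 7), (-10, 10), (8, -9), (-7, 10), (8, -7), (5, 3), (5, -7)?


Convex hull vertices (CCW): (-10, 10), (5, -7), (8, -9), (8, -7), (5, 3), (-7, 10)
Count = 6

6


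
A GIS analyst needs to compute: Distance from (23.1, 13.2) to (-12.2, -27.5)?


dx=-35.3, dy=-40.7
d^2 = (-35.3)^2 + (-40.7)^2 = 2902.58
d = sqrt(2902.58) = 53.8756

53.8756


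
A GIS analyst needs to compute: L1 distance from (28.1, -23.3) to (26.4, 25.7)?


|28.1-26.4| + |(-23.3)-25.7| = 1.7 + 49 = 50.7

50.7


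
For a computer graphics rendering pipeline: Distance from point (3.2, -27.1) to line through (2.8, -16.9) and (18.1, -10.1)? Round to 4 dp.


|cross product| = 158.78
|line direction| = sqrt(280.33) = 16.7431
Distance = 158.78/sqrt(280.33) = 9.4833

9.4833


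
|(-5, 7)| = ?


|u| = sqrt((-5)^2 + 7^2) = sqrt(74) = 8.6023

8.6023


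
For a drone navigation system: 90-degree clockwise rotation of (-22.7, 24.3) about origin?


90° CW: (x,y) -> (y, -x)
(-22.7,24.3) -> (24.3, 22.7)

(24.3, 22.7)


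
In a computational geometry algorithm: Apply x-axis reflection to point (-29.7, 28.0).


Reflection over x-axis: (x,y) -> (x,-y)
(-29.7, 28) -> (-29.7, -28)

(-29.7, -28)


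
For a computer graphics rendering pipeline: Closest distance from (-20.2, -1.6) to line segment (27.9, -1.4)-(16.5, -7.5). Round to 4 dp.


Project P onto AB: t = 1 (clamped to [0,1])
Closest point on segment: (16.5, -7.5)
Distance: 37.1712

37.1712


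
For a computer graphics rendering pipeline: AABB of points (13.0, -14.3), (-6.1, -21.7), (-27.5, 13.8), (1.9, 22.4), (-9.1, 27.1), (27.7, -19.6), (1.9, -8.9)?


x range: [-27.5, 27.7]
y range: [-21.7, 27.1]
Bounding box: (-27.5,-21.7) to (27.7,27.1)

(-27.5,-21.7) to (27.7,27.1)


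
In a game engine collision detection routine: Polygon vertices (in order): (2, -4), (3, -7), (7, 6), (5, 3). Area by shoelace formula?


Shoelace sum: (2*(-7) - 3*(-4)) + (3*6 - 7*(-7)) + (7*3 - 5*6) + (5*(-4) - 2*3)
= 30
Area = |30|/2 = 15

15


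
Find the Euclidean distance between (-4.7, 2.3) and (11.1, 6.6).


dx=15.8, dy=4.3
d^2 = 15.8^2 + 4.3^2 = 268.13
d = sqrt(268.13) = 16.3747

16.3747


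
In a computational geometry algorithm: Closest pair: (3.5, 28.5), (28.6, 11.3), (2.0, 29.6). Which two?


d(P0,P1) = 30.4278, d(P0,P2) = 1.8601, d(P1,P2) = 32.287
Closest: P0 and P2

Closest pair: (3.5, 28.5) and (2.0, 29.6), distance = 1.8601


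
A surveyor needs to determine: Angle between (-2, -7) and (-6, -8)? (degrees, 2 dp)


u.v = 68, |u| = sqrt(53) = 7.2801, |v| = sqrt(100) = 10
cos(theta) = u.v/(|u||v|) = 68/sqrt(5300) = 0.934052
theta = acos(0.934052) = 20.92 degrees

20.92 degrees


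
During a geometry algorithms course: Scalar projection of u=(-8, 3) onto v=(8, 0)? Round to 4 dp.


u.v = -64, |v| = sqrt(64) = 8
Scalar projection = u.v / |v| = -64 / sqrt(64) = -8

-8


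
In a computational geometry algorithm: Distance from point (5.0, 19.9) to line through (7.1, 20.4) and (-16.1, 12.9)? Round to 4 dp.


|cross product| = 4.15
|line direction| = sqrt(594.49) = 24.3822
Distance = 4.15/sqrt(594.49) = 0.1702

0.1702


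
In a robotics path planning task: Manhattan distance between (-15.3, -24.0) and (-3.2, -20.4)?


|(-15.3)-(-3.2)| + |(-24)-(-20.4)| = 12.1 + 3.6 = 15.7

15.7


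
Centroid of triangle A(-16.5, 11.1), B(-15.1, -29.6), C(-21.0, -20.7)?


Centroid = ((x_A+x_B+x_C)/3, (y_A+y_B+y_C)/3)
= (((-16.5)+(-15.1)+(-21))/3, (11.1+(-29.6)+(-20.7))/3)
= (-17.5333, -13.0667)

(-17.5333, -13.0667)


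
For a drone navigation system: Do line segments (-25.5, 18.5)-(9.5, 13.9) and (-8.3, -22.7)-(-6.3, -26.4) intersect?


Cross products: d1=18.76, d2=139.06, d3=-1362.88, d4=-1483.18
d1*d2 < 0 and d3*d4 < 0? no

No, they don't intersect


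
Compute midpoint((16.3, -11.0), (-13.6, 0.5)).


M = ((16.3+(-13.6))/2, ((-11)+0.5)/2)
= (1.35, -5.25)

(1.35, -5.25)


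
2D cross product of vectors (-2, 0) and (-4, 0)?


u x v = u_x*v_y - u_y*v_x = (-2)*0 - 0*(-4)
= 0 - 0 = 0

0


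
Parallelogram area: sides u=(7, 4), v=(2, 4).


|u x v| = |7*4 - 4*2|
= |28 - 8| = 20

20


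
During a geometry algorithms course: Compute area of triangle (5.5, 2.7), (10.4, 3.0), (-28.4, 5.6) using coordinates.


Area = |x_A(y_B-y_C) + x_B(y_C-y_A) + x_C(y_A-y_B)|/2
= |(-14.3) + 30.16 + 8.52|/2
= 24.38/2 = 12.19

12.19


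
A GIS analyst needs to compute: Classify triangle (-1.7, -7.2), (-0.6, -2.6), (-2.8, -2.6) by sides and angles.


Side lengths squared: AB^2=22.37, BC^2=4.84, CA^2=22.37
Sorted: [4.84, 22.37, 22.37]
By sides: Isosceles, By angles: Acute

Isosceles, Acute


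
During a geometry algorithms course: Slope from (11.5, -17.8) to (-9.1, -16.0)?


slope = (y2-y1)/(x2-x1) = ((-16)-(-17.8))/((-9.1)-11.5) = 1.8/(-20.6) = -0.0874

-0.0874


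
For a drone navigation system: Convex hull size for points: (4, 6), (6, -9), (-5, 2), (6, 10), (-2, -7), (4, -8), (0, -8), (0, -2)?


Convex hull vertices (CCW): (-5, 2), (-2, -7), (0, -8), (6, -9), (6, 10)
Count = 5

5


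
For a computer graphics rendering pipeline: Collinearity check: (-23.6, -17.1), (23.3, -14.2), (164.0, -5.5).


Cross product: (23.3-(-23.6))*((-5.5)-(-17.1)) - ((-14.2)-(-17.1))*(164-(-23.6))
= 0

Yes, collinear


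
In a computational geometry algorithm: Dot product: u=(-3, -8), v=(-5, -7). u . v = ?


u . v = u_x*v_x + u_y*v_y = (-3)*(-5) + (-8)*(-7)
= 15 + 56 = 71

71


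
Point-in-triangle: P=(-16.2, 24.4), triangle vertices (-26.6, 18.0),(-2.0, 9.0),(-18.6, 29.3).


Cross products: AB x AP = 251.04, BC x BP = 32.62, CA x CP = 66.32
All same sign? yes

Yes, inside


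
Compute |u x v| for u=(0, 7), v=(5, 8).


|u x v| = |0*8 - 7*5|
= |0 - 35| = 35

35


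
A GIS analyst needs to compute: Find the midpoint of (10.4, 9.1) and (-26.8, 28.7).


M = ((10.4+(-26.8))/2, (9.1+28.7)/2)
= (-8.2, 18.9)

(-8.2, 18.9)


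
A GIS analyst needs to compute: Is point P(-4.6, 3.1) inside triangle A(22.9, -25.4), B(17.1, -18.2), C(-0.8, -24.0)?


Cross products: AB x AP = 32.7, BC x BP = -507.13, CA x CP = 636.95
All same sign? no

No, outside


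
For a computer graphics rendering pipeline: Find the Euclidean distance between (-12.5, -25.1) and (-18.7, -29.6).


dx=-6.2, dy=-4.5
d^2 = (-6.2)^2 + (-4.5)^2 = 58.69
d = sqrt(58.69) = 7.6609

7.6609


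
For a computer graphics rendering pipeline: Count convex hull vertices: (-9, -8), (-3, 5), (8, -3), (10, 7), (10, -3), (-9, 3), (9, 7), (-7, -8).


Convex hull vertices (CCW): (-9, -8), (-7, -8), (10, -3), (10, 7), (9, 7), (-3, 5), (-9, 3)
Count = 7

7


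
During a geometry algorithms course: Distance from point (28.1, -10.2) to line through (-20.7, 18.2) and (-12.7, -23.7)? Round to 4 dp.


|cross product| = 1817.52
|line direction| = sqrt(1819.61) = 42.6569
Distance = 1817.52/sqrt(1819.61) = 42.6079

42.6079


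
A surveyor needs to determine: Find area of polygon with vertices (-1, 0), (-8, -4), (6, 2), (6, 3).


Shoelace sum: ((-1)*(-4) - (-8)*0) + ((-8)*2 - 6*(-4)) + (6*3 - 6*2) + (6*0 - (-1)*3)
= 21
Area = |21|/2 = 10.5

10.5


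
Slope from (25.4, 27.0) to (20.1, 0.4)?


slope = (y2-y1)/(x2-x1) = (0.4-27)/(20.1-25.4) = (-26.6)/(-5.3) = 5.0189

5.0189


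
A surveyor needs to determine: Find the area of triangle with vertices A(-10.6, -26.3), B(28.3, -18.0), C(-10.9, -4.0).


Area = |x_A(y_B-y_C) + x_B(y_C-y_A) + x_C(y_A-y_B)|/2
= |148.4 + 631.09 + 90.47|/2
= 869.96/2 = 434.98

434.98


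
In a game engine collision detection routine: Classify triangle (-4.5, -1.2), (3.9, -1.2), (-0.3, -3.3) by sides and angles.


Side lengths squared: AB^2=70.56, BC^2=22.05, CA^2=22.05
Sorted: [22.05, 22.05, 70.56]
By sides: Isosceles, By angles: Obtuse

Isosceles, Obtuse


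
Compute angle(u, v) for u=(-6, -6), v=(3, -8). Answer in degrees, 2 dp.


u.v = 30, |u| = sqrt(72) = 8.4853, |v| = sqrt(73) = 8.544
cos(theta) = u.v/(|u||v|) = 30/sqrt(5256) = 0.413803
theta = acos(0.413803) = 65.56 degrees

65.56 degrees


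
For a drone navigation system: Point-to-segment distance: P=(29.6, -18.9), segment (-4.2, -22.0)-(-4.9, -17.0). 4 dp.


Project P onto AB: t = 0 (clamped to [0,1])
Closest point on segment: (-4.2, -22)
Distance: 33.9419

33.9419


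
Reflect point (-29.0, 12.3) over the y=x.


Reflection over y=x: (x,y) -> (y,x)
(-29, 12.3) -> (12.3, -29)

(12.3, -29)


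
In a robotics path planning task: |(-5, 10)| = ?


|u| = sqrt((-5)^2 + 10^2) = sqrt(125) = 11.1803

11.1803


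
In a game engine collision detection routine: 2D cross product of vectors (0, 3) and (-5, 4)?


u x v = u_x*v_y - u_y*v_x = 0*4 - 3*(-5)
= 0 - (-15) = 15

15


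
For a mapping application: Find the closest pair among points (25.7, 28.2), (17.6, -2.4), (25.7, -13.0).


d(P0,P1) = 31.6539, d(P0,P2) = 41.2, d(P1,P2) = 13.3405
Closest: P1 and P2

Closest pair: (17.6, -2.4) and (25.7, -13.0), distance = 13.3405


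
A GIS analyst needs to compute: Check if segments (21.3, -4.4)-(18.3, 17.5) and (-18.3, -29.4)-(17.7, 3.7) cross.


Cross products: d1=-410.76, d2=476.94, d3=942.24, d4=54.54
d1*d2 < 0 and d3*d4 < 0? no

No, they don't intersect


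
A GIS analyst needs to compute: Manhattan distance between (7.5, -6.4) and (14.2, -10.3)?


|7.5-14.2| + |(-6.4)-(-10.3)| = 6.7 + 3.9 = 10.6

10.6


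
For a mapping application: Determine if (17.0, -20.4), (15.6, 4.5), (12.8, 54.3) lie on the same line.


Cross product: (15.6-17)*(54.3-(-20.4)) - (4.5-(-20.4))*(12.8-17)
= 0

Yes, collinear


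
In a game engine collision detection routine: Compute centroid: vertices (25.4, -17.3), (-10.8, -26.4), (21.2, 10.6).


Centroid = ((x_A+x_B+x_C)/3, (y_A+y_B+y_C)/3)
= ((25.4+(-10.8)+21.2)/3, ((-17.3)+(-26.4)+10.6)/3)
= (11.9333, -11.0333)

(11.9333, -11.0333)


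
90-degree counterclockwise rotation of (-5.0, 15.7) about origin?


90° CCW: (x,y) -> (-y, x)
(-5,15.7) -> (-15.7, -5)

(-15.7, -5)


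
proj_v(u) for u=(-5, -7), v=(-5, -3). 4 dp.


u.v = 46, |v| = sqrt(34) = 5.831
Scalar projection = u.v / |v| = 46 / sqrt(34) = 7.8889

7.8889


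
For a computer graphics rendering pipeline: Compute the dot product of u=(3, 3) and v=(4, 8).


u . v = u_x*v_x + u_y*v_y = 3*4 + 3*8
= 12 + 24 = 36

36


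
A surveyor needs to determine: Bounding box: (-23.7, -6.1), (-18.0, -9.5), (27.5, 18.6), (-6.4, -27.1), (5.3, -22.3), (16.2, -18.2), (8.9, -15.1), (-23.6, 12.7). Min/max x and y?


x range: [-23.7, 27.5]
y range: [-27.1, 18.6]
Bounding box: (-23.7,-27.1) to (27.5,18.6)

(-23.7,-27.1) to (27.5,18.6)


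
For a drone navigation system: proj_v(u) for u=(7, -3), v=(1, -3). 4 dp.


u.v = 16, |v| = sqrt(10) = 3.1623
Scalar projection = u.v / |v| = 16 / sqrt(10) = 5.0596

5.0596


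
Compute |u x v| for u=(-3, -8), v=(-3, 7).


|u x v| = |(-3)*7 - (-8)*(-3)|
= |(-21) - 24| = 45

45


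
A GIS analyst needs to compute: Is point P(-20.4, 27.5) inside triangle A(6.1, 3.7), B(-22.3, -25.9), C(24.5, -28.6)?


Cross products: AB x AP = -1460.32, BC x BP = 2504.25, CA x CP = 418.03
All same sign? no

No, outside


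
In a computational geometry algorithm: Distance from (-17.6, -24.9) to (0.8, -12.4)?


dx=18.4, dy=12.5
d^2 = 18.4^2 + 12.5^2 = 494.81
d = sqrt(494.81) = 22.2443

22.2443


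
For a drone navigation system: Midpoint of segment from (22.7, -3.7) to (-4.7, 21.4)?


M = ((22.7+(-4.7))/2, ((-3.7)+21.4)/2)
= (9, 8.85)

(9, 8.85)


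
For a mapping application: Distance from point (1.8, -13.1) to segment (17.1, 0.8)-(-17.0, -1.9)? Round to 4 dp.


Project P onto AB: t = 0.478 (clamped to [0,1])
Closest point on segment: (0.8016, -0.4905)
Distance: 12.649

12.649


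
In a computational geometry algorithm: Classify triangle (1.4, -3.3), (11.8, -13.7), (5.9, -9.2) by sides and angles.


Side lengths squared: AB^2=216.32, BC^2=55.06, CA^2=55.06
Sorted: [55.06, 55.06, 216.32]
By sides: Isosceles, By angles: Obtuse

Isosceles, Obtuse


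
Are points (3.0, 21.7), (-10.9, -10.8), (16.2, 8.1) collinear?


Cross product: ((-10.9)-3)*(8.1-21.7) - ((-10.8)-21.7)*(16.2-3)
= 618.04

No, not collinear


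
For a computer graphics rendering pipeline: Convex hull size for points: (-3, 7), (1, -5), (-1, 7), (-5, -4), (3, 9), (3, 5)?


Convex hull vertices (CCW): (-5, -4), (1, -5), (3, 5), (3, 9), (-3, 7)
Count = 5

5


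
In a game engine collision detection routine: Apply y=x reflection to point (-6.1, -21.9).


Reflection over y=x: (x,y) -> (y,x)
(-6.1, -21.9) -> (-21.9, -6.1)

(-21.9, -6.1)


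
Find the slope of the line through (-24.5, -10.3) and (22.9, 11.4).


slope = (y2-y1)/(x2-x1) = (11.4-(-10.3))/(22.9-(-24.5)) = 21.7/47.4 = 0.4578

0.4578


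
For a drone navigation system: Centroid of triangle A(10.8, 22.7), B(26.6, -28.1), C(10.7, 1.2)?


Centroid = ((x_A+x_B+x_C)/3, (y_A+y_B+y_C)/3)
= ((10.8+26.6+10.7)/3, (22.7+(-28.1)+1.2)/3)
= (16.0333, -1.4)

(16.0333, -1.4)


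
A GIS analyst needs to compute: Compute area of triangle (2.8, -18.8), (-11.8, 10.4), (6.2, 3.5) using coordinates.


Area = |x_A(y_B-y_C) + x_B(y_C-y_A) + x_C(y_A-y_B)|/2
= |19.32 + (-263.14) + (-181.04)|/2
= 424.86/2 = 212.43

212.43


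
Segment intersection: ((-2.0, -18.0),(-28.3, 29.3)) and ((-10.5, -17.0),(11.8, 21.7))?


Cross products: d1=-351.25, d2=1721.35, d3=375.75, d4=-1696.85
d1*d2 < 0 and d3*d4 < 0? yes

Yes, they intersect


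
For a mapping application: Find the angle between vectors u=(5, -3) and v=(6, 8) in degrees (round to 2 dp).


u.v = 6, |u| = sqrt(34) = 5.831, |v| = sqrt(100) = 10
cos(theta) = u.v/(|u||v|) = 6/sqrt(3400) = 0.102899
theta = acos(0.102899) = 84.09 degrees

84.09 degrees


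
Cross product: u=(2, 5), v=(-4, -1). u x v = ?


u x v = u_x*v_y - u_y*v_x = 2*(-1) - 5*(-4)
= (-2) - (-20) = 18

18


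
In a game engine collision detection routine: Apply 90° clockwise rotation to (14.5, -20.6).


90° CW: (x,y) -> (y, -x)
(14.5,-20.6) -> (-20.6, -14.5)

(-20.6, -14.5)


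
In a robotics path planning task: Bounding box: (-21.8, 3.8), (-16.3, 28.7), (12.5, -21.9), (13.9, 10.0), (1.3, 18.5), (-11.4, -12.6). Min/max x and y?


x range: [-21.8, 13.9]
y range: [-21.9, 28.7]
Bounding box: (-21.8,-21.9) to (13.9,28.7)

(-21.8,-21.9) to (13.9,28.7)


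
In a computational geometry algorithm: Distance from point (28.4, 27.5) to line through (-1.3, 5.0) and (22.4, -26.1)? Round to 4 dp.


|cross product| = 1456.92
|line direction| = sqrt(1528.9) = 39.1012
Distance = 1456.92/sqrt(1528.9) = 37.2603

37.2603


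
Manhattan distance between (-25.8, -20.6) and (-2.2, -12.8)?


|(-25.8)-(-2.2)| + |(-20.6)-(-12.8)| = 23.6 + 7.8 = 31.4

31.4


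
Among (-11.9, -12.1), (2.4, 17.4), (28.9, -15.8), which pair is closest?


d(P0,P1) = 32.7832, d(P0,P2) = 40.9674, d(P1,P2) = 42.4793
Closest: P0 and P1

Closest pair: (-11.9, -12.1) and (2.4, 17.4), distance = 32.7832


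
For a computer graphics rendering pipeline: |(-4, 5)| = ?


|u| = sqrt((-4)^2 + 5^2) = sqrt(41) = 6.4031

6.4031


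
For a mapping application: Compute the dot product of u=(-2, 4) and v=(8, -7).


u . v = u_x*v_x + u_y*v_y = (-2)*8 + 4*(-7)
= (-16) + (-28) = -44

-44


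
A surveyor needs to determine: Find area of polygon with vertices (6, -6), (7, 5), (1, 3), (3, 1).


Shoelace sum: (6*5 - 7*(-6)) + (7*3 - 1*5) + (1*1 - 3*3) + (3*(-6) - 6*1)
= 56
Area = |56|/2 = 28

28


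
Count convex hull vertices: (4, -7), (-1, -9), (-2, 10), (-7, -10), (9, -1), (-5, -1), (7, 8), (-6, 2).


Convex hull vertices (CCW): (-7, -10), (-1, -9), (4, -7), (9, -1), (7, 8), (-2, 10), (-6, 2)
Count = 7

7


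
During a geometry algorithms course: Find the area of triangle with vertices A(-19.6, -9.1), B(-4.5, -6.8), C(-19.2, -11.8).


Area = |x_A(y_B-y_C) + x_B(y_C-y_A) + x_C(y_A-y_B)|/2
= |(-98) + 12.15 + 44.16|/2
= 41.69/2 = 20.845

20.845


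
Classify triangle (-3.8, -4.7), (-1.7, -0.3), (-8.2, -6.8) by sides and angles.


Side lengths squared: AB^2=23.77, BC^2=84.5, CA^2=23.77
Sorted: [23.77, 23.77, 84.5]
By sides: Isosceles, By angles: Obtuse

Isosceles, Obtuse


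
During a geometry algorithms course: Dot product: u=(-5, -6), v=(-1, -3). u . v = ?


u . v = u_x*v_x + u_y*v_y = (-5)*(-1) + (-6)*(-3)
= 5 + 18 = 23

23


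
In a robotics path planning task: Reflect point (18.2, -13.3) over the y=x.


Reflection over y=x: (x,y) -> (y,x)
(18.2, -13.3) -> (-13.3, 18.2)

(-13.3, 18.2)


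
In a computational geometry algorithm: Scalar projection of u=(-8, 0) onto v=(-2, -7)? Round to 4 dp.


u.v = 16, |v| = sqrt(53) = 7.2801
Scalar projection = u.v / |v| = 16 / sqrt(53) = 2.1978

2.1978


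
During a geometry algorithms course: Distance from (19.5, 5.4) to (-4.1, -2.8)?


dx=-23.6, dy=-8.2
d^2 = (-23.6)^2 + (-8.2)^2 = 624.2
d = sqrt(624.2) = 24.984

24.984


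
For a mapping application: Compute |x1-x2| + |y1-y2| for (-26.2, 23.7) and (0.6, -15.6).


|(-26.2)-0.6| + |23.7-(-15.6)| = 26.8 + 39.3 = 66.1

66.1


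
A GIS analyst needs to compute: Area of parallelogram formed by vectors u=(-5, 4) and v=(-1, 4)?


|u x v| = |(-5)*4 - 4*(-1)|
= |(-20) - (-4)| = 16

16


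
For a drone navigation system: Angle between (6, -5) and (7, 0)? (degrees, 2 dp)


u.v = 42, |u| = sqrt(61) = 7.8102, |v| = sqrt(49) = 7
cos(theta) = u.v/(|u||v|) = 42/sqrt(2989) = 0.768221
theta = acos(0.768221) = 39.81 degrees

39.81 degrees


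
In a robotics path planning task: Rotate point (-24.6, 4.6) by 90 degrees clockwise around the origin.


90° CW: (x,y) -> (y, -x)
(-24.6,4.6) -> (4.6, 24.6)

(4.6, 24.6)


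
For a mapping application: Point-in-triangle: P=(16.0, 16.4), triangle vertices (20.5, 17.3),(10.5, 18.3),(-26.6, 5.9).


Cross products: AB x AP = 13.5, BC x BP = 138.69, CA x CP = 8.91
All same sign? yes

Yes, inside


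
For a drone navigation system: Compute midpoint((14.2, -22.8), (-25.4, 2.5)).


M = ((14.2+(-25.4))/2, ((-22.8)+2.5)/2)
= (-5.6, -10.15)

(-5.6, -10.15)


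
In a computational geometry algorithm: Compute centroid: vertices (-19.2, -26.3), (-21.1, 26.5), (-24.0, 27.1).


Centroid = ((x_A+x_B+x_C)/3, (y_A+y_B+y_C)/3)
= (((-19.2)+(-21.1)+(-24))/3, ((-26.3)+26.5+27.1)/3)
= (-21.4333, 9.1)

(-21.4333, 9.1)


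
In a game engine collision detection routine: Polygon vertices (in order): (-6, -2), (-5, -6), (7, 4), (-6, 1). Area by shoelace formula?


Shoelace sum: ((-6)*(-6) - (-5)*(-2)) + ((-5)*4 - 7*(-6)) + (7*1 - (-6)*4) + ((-6)*(-2) - (-6)*1)
= 97
Area = |97|/2 = 48.5

48.5


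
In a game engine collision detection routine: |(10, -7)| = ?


|u| = sqrt(10^2 + (-7)^2) = sqrt(149) = 12.2066

12.2066


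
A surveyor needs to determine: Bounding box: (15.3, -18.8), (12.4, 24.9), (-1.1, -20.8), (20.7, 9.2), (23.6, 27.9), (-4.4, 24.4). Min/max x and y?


x range: [-4.4, 23.6]
y range: [-20.8, 27.9]
Bounding box: (-4.4,-20.8) to (23.6,27.9)

(-4.4,-20.8) to (23.6,27.9)


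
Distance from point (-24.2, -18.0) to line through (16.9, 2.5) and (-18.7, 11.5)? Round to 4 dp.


|cross product| = 1099.7
|line direction| = sqrt(1348.36) = 36.72
Distance = 1099.7/sqrt(1348.36) = 29.9482

29.9482


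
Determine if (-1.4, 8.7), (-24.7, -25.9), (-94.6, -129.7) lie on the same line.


Cross product: ((-24.7)-(-1.4))*((-129.7)-8.7) - ((-25.9)-8.7)*((-94.6)-(-1.4))
= 0

Yes, collinear


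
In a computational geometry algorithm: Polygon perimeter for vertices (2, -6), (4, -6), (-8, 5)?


Sides: (2, -6)->(4, -6): sqrt(4) = 2, (4, -6)->(-8, 5): sqrt(265) = 16.278821, (-8, 5)->(2, -6): sqrt(221) = 14.866069
Sum = 33.14489
Perimeter = 33.1449

33.1449


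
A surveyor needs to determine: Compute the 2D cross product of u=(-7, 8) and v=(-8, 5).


u x v = u_x*v_y - u_y*v_x = (-7)*5 - 8*(-8)
= (-35) - (-64) = 29

29


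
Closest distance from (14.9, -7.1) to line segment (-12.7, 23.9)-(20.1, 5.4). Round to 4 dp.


Project P onto AB: t = 1 (clamped to [0,1])
Closest point on segment: (20.1, 5.4)
Distance: 13.5385

13.5385


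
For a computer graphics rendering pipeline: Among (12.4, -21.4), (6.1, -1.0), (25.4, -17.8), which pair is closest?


d(P0,P1) = 21.3506, d(P0,P2) = 13.4893, d(P1,P2) = 25.5877
Closest: P0 and P2

Closest pair: (12.4, -21.4) and (25.4, -17.8), distance = 13.4893


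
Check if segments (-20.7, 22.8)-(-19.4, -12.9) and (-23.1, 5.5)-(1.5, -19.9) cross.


Cross products: d1=486.54, d2=-358.66, d3=-108.17, d4=737.03
d1*d2 < 0 and d3*d4 < 0? yes

Yes, they intersect


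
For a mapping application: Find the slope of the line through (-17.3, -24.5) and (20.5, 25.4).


slope = (y2-y1)/(x2-x1) = (25.4-(-24.5))/(20.5-(-17.3)) = 49.9/37.8 = 1.3201

1.3201


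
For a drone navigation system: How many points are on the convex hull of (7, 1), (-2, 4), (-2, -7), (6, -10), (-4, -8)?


Convex hull vertices (CCW): (-4, -8), (6, -10), (7, 1), (-2, 4)
Count = 4

4


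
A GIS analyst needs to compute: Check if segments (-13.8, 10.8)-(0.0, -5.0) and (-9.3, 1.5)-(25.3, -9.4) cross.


Cross products: d1=272.73, d2=-123.53, d3=-57.24, d4=339.02
d1*d2 < 0 and d3*d4 < 0? yes

Yes, they intersect


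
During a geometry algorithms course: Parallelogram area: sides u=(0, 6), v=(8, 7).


|u x v| = |0*7 - 6*8|
= |0 - 48| = 48

48


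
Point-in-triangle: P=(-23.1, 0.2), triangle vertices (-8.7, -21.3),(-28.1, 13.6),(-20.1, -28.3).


Cross products: AB x AP = 85.46, BC x BP = 102.3, CA x CP = 345.9
All same sign? yes

Yes, inside


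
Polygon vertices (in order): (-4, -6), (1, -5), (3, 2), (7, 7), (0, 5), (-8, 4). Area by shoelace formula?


Shoelace sum: ((-4)*(-5) - 1*(-6)) + (1*2 - 3*(-5)) + (3*7 - 7*2) + (7*5 - 0*7) + (0*4 - (-8)*5) + ((-8)*(-6) - (-4)*4)
= 189
Area = |189|/2 = 94.5

94.5


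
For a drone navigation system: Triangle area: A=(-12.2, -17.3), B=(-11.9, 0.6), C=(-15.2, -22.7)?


Area = |x_A(y_B-y_C) + x_B(y_C-y_A) + x_C(y_A-y_B)|/2
= |(-284.26) + 64.26 + 272.08|/2
= 52.08/2 = 26.04

26.04


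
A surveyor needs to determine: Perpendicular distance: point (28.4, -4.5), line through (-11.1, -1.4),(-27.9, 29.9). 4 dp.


|cross product| = 1184.27
|line direction| = sqrt(1261.93) = 35.5237
Distance = 1184.27/sqrt(1261.93) = 33.3375

33.3375


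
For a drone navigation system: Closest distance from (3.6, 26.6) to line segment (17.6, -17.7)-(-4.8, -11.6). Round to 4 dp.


Project P onto AB: t = 1 (clamped to [0,1])
Closest point on segment: (-4.8, -11.6)
Distance: 39.1127

39.1127


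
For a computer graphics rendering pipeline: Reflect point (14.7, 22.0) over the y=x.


Reflection over y=x: (x,y) -> (y,x)
(14.7, 22) -> (22, 14.7)

(22, 14.7)


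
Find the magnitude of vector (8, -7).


|u| = sqrt(8^2 + (-7)^2) = sqrt(113) = 10.6301

10.6301


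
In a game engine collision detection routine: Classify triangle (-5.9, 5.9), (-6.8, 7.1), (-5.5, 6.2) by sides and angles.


Side lengths squared: AB^2=2.25, BC^2=2.5, CA^2=0.25
Sorted: [0.25, 2.25, 2.5]
By sides: Scalene, By angles: Right

Scalene, Right


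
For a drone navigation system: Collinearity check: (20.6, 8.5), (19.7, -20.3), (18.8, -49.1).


Cross product: (19.7-20.6)*((-49.1)-8.5) - ((-20.3)-8.5)*(18.8-20.6)
= 0

Yes, collinear


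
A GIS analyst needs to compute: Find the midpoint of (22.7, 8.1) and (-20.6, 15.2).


M = ((22.7+(-20.6))/2, (8.1+15.2)/2)
= (1.05, 11.65)

(1.05, 11.65)


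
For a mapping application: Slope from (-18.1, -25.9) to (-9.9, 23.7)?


slope = (y2-y1)/(x2-x1) = (23.7-(-25.9))/((-9.9)-(-18.1)) = 49.6/8.2 = 6.0488

6.0488


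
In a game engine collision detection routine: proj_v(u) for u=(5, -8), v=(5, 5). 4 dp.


u.v = -15, |v| = sqrt(50) = 7.0711
Scalar projection = u.v / |v| = -15 / sqrt(50) = -2.1213

-2.1213


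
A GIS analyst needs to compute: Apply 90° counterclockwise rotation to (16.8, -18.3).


90° CCW: (x,y) -> (-y, x)
(16.8,-18.3) -> (18.3, 16.8)

(18.3, 16.8)


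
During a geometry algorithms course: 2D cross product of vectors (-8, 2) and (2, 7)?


u x v = u_x*v_y - u_y*v_x = (-8)*7 - 2*2
= (-56) - 4 = -60

-60


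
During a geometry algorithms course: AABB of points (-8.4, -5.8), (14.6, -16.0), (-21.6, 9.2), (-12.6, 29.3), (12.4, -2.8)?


x range: [-21.6, 14.6]
y range: [-16, 29.3]
Bounding box: (-21.6,-16) to (14.6,29.3)

(-21.6,-16) to (14.6,29.3)


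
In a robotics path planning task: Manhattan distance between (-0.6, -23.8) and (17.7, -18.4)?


|(-0.6)-17.7| + |(-23.8)-(-18.4)| = 18.3 + 5.4 = 23.7

23.7


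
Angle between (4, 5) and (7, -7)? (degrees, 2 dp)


u.v = -7, |u| = sqrt(41) = 6.4031, |v| = sqrt(98) = 9.8995
cos(theta) = u.v/(|u||v|) = -7/sqrt(4018) = -0.110432
theta = acos(-0.110432) = 96.34 degrees

96.34 degrees


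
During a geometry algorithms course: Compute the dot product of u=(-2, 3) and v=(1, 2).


u . v = u_x*v_x + u_y*v_y = (-2)*1 + 3*2
= (-2) + 6 = 4

4


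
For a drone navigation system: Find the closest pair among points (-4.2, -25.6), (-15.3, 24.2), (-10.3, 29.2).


d(P0,P1) = 51.0221, d(P0,P2) = 55.1385, d(P1,P2) = 7.0711
Closest: P1 and P2

Closest pair: (-15.3, 24.2) and (-10.3, 29.2), distance = 7.0711


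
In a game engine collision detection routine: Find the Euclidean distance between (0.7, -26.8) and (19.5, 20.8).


dx=18.8, dy=47.6
d^2 = 18.8^2 + 47.6^2 = 2619.2
d = sqrt(2619.2) = 51.1781

51.1781


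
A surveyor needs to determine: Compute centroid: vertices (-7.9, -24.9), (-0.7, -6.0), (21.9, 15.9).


Centroid = ((x_A+x_B+x_C)/3, (y_A+y_B+y_C)/3)
= (((-7.9)+(-0.7)+21.9)/3, ((-24.9)+(-6)+15.9)/3)
= (4.4333, -5)

(4.4333, -5)


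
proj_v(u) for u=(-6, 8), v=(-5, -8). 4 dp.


u.v = -34, |v| = sqrt(89) = 9.434
Scalar projection = u.v / |v| = -34 / sqrt(89) = -3.604

-3.604


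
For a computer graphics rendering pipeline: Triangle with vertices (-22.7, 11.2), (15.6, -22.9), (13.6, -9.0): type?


Side lengths squared: AB^2=2629.7, BC^2=197.21, CA^2=1725.73
Sorted: [197.21, 1725.73, 2629.7]
By sides: Scalene, By angles: Obtuse

Scalene, Obtuse


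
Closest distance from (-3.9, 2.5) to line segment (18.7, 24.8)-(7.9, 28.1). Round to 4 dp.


Project P onto AB: t = 1 (clamped to [0,1])
Closest point on segment: (7.9, 28.1)
Distance: 28.1887

28.1887


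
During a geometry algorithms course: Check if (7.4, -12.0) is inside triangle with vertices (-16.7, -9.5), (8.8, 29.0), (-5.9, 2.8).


Cross products: AB x AP = -991.6, BC x BP = 566.02, CA x CP = 323.43
All same sign? no

No, outside


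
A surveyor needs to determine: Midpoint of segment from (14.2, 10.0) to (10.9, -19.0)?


M = ((14.2+10.9)/2, (10+(-19))/2)
= (12.55, -4.5)

(12.55, -4.5)


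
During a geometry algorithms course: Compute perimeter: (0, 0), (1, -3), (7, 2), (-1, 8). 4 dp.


Sides: (0, 0)->(1, -3): sqrt(10) = 3.162278, (1, -3)->(7, 2): sqrt(61) = 7.81025, (7, 2)->(-1, 8): sqrt(100) = 10, (-1, 8)->(0, 0): sqrt(65) = 8.062258
Sum = 29.034786
Perimeter = 29.0348

29.0348


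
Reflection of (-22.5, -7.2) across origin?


Reflection over origin: (x,y) -> (-x,-y)
(-22.5, -7.2) -> (22.5, 7.2)

(22.5, 7.2)


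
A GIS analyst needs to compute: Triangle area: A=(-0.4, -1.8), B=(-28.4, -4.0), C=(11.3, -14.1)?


Area = |x_A(y_B-y_C) + x_B(y_C-y_A) + x_C(y_A-y_B)|/2
= |(-4.04) + 349.32 + 24.86|/2
= 370.14/2 = 185.07

185.07


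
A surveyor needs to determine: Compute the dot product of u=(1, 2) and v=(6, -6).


u . v = u_x*v_x + u_y*v_y = 1*6 + 2*(-6)
= 6 + (-12) = -6

-6
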